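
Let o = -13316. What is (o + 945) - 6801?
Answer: -19172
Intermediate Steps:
(o + 945) - 6801 = (-13316 + 945) - 6801 = -12371 - 6801 = -19172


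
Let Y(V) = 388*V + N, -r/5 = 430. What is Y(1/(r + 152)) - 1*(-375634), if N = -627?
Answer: 374631799/999 ≈ 3.7501e+5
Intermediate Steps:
r = -2150 (r = -5*430 = -2150)
Y(V) = -627 + 388*V (Y(V) = 388*V - 627 = -627 + 388*V)
Y(1/(r + 152)) - 1*(-375634) = (-627 + 388/(-2150 + 152)) - 1*(-375634) = (-627 + 388/(-1998)) + 375634 = (-627 + 388*(-1/1998)) + 375634 = (-627 - 194/999) + 375634 = -626567/999 + 375634 = 374631799/999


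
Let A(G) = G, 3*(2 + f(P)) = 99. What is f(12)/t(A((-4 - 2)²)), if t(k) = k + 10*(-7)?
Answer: -31/34 ≈ -0.91177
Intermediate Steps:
f(P) = 31 (f(P) = -2 + (⅓)*99 = -2 + 33 = 31)
t(k) = -70 + k (t(k) = k - 70 = -70 + k)
f(12)/t(A((-4 - 2)²)) = 31/(-70 + (-4 - 2)²) = 31/(-70 + (-6)²) = 31/(-70 + 36) = 31/(-34) = 31*(-1/34) = -31/34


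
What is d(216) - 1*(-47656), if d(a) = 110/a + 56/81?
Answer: 15440933/324 ≈ 47657.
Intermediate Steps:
d(a) = 56/81 + 110/a (d(a) = 110/a + 56*(1/81) = 110/a + 56/81 = 56/81 + 110/a)
d(216) - 1*(-47656) = (56/81 + 110/216) - 1*(-47656) = (56/81 + 110*(1/216)) + 47656 = (56/81 + 55/108) + 47656 = 389/324 + 47656 = 15440933/324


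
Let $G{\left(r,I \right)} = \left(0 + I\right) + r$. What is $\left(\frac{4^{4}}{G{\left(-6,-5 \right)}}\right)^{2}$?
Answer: $\frac{65536}{121} \approx 541.62$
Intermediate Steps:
$G{\left(r,I \right)} = I + r$
$\left(\frac{4^{4}}{G{\left(-6,-5 \right)}}\right)^{2} = \left(\frac{4^{4}}{-5 - 6}\right)^{2} = \left(\frac{256}{-11}\right)^{2} = \left(256 \left(- \frac{1}{11}\right)\right)^{2} = \left(- \frac{256}{11}\right)^{2} = \frac{65536}{121}$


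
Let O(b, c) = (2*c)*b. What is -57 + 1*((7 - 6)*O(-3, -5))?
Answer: -27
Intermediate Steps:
O(b, c) = 2*b*c
-57 + 1*((7 - 6)*O(-3, -5)) = -57 + 1*((7 - 6)*(2*(-3)*(-5))) = -57 + 1*(1*30) = -57 + 1*30 = -57 + 30 = -27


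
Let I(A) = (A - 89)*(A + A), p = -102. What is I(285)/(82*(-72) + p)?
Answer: -2660/143 ≈ -18.601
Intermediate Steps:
I(A) = 2*A*(-89 + A) (I(A) = (-89 + A)*(2*A) = 2*A*(-89 + A))
I(285)/(82*(-72) + p) = (2*285*(-89 + 285))/(82*(-72) - 102) = (2*285*196)/(-5904 - 102) = 111720/(-6006) = 111720*(-1/6006) = -2660/143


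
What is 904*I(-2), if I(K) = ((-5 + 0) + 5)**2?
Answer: 0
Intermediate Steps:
I(K) = 0 (I(K) = (-5 + 5)**2 = 0**2 = 0)
904*I(-2) = 904*0 = 0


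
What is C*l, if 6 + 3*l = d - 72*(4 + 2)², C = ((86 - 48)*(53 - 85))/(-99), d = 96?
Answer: -338048/33 ≈ -10244.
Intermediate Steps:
C = 1216/99 (C = (38*(-32))*(-1/99) = -1216*(-1/99) = 1216/99 ≈ 12.283)
l = -834 (l = -2 + (96 - 72*(4 + 2)²)/3 = -2 + (96 - 72*6²)/3 = -2 + (96 - 72*36)/3 = -2 + (96 - 2592)/3 = -2 + (⅓)*(-2496) = -2 - 832 = -834)
C*l = (1216/99)*(-834) = -338048/33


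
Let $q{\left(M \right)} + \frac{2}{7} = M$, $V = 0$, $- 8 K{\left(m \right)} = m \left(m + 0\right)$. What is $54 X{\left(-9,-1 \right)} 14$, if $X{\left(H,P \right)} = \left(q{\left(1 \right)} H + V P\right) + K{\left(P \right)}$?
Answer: $- \frac{9909}{2} \approx -4954.5$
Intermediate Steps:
$K{\left(m \right)} = - \frac{m^{2}}{8}$ ($K{\left(m \right)} = - \frac{m \left(m + 0\right)}{8} = - \frac{m m}{8} = - \frac{m^{2}}{8}$)
$q{\left(M \right)} = - \frac{2}{7} + M$
$X{\left(H,P \right)} = - \frac{P^{2}}{8} + \frac{5 H}{7}$ ($X{\left(H,P \right)} = \left(\left(- \frac{2}{7} + 1\right) H + 0 P\right) - \frac{P^{2}}{8} = \left(\frac{5 H}{7} + 0\right) - \frac{P^{2}}{8} = \frac{5 H}{7} - \frac{P^{2}}{8} = - \frac{P^{2}}{8} + \frac{5 H}{7}$)
$54 X{\left(-9,-1 \right)} 14 = 54 \left(- \frac{\left(-1\right)^{2}}{8} + \frac{5}{7} \left(-9\right)\right) 14 = 54 \left(\left(- \frac{1}{8}\right) 1 - \frac{45}{7}\right) 14 = 54 \left(- \frac{1}{8} - \frac{45}{7}\right) 14 = 54 \left(- \frac{367}{56}\right) 14 = \left(- \frac{9909}{28}\right) 14 = - \frac{9909}{2}$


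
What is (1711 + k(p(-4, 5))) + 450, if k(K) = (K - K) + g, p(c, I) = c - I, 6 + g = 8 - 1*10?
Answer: 2153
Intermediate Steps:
g = -8 (g = -6 + (8 - 1*10) = -6 + (8 - 10) = -6 - 2 = -8)
k(K) = -8 (k(K) = (K - K) - 8 = 0 - 8 = -8)
(1711 + k(p(-4, 5))) + 450 = (1711 - 8) + 450 = 1703 + 450 = 2153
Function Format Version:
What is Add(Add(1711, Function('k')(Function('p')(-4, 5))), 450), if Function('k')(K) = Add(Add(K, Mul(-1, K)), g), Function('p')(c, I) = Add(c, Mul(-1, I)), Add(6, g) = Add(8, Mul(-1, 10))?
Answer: 2153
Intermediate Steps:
g = -8 (g = Add(-6, Add(8, Mul(-1, 10))) = Add(-6, Add(8, -10)) = Add(-6, -2) = -8)
Function('k')(K) = -8 (Function('k')(K) = Add(Add(K, Mul(-1, K)), -8) = Add(0, -8) = -8)
Add(Add(1711, Function('k')(Function('p')(-4, 5))), 450) = Add(Add(1711, -8), 450) = Add(1703, 450) = 2153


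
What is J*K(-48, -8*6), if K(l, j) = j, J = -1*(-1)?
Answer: -48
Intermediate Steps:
J = 1
J*K(-48, -8*6) = 1*(-8*6) = 1*(-48) = -48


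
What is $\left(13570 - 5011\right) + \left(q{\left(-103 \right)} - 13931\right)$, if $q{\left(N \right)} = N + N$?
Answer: $-5578$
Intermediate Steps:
$q{\left(N \right)} = 2 N$
$\left(13570 - 5011\right) + \left(q{\left(-103 \right)} - 13931\right) = \left(13570 - 5011\right) + \left(2 \left(-103\right) - 13931\right) = 8559 - 14137 = -5578$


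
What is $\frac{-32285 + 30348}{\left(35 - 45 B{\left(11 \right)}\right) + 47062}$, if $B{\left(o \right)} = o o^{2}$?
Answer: $\frac{1937}{12798} \approx 0.15135$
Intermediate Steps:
$B{\left(o \right)} = o^{3}$
$\frac{-32285 + 30348}{\left(35 - 45 B{\left(11 \right)}\right) + 47062} = \frac{-32285 + 30348}{\left(35 - 45 \cdot 11^{3}\right) + 47062} = - \frac{1937}{\left(35 - 59895\right) + 47062} = - \frac{1937}{-59860 + 47062} = - \frac{1937}{-12798} = \left(-1937\right) \left(- \frac{1}{12798}\right) = \frac{1937}{12798}$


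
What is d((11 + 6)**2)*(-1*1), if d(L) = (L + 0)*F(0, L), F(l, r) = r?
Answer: -83521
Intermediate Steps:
d(L) = L**2 (d(L) = (L + 0)*L = L*L = L**2)
d((11 + 6)**2)*(-1*1) = ((11 + 6)**2)**2*(-1*1) = (17**2)**2*(-1) = 289**2*(-1) = 83521*(-1) = -83521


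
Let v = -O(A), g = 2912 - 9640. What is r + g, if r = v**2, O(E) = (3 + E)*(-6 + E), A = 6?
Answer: -6728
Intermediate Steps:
O(E) = (-6 + E)*(3 + E)
g = -6728
v = 0 (v = -(-18 + 6**2 - 3*6) = -(-18 + 36 - 18) = -1*0 = 0)
r = 0 (r = 0**2 = 0)
r + g = 0 - 6728 = -6728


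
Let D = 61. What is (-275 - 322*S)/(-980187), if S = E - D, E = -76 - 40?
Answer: -4363/75399 ≈ -0.057866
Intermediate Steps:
E = -116
S = -177 (S = -116 - 1*61 = -116 - 61 = -177)
(-275 - 322*S)/(-980187) = (-275 - 322*(-177))/(-980187) = (-275 + 56994)*(-1/980187) = 56719*(-1/980187) = -4363/75399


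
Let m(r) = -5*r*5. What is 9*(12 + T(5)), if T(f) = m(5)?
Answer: -1017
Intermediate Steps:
m(r) = -25*r
T(f) = -125 (T(f) = -25*5 = -125)
9*(12 + T(5)) = 9*(12 - 125) = 9*(-113) = -1017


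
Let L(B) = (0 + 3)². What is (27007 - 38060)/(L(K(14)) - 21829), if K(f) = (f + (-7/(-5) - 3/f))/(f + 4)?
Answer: 11053/21820 ≈ 0.50655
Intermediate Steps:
K(f) = (7/5 + f - 3/f)/(4 + f) (K(f) = (f + (-7*(-⅕) - 3/f))/(4 + f) = (f + (7/5 - 3/f))/(4 + f) = (7/5 + f - 3/f)/(4 + f))
L(B) = 9 (L(B) = 3² = 9)
(27007 - 38060)/(L(K(14)) - 21829) = (27007 - 38060)/(9 - 21829) = -11053/(-21820) = -11053*(-1/21820) = 11053/21820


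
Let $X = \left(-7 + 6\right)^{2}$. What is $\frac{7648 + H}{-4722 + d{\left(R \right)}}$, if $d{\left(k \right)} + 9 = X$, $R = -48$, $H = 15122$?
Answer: $- \frac{207}{43} \approx -4.8139$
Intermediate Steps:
$X = 1$ ($X = \left(-1\right)^{2} = 1$)
$d{\left(k \right)} = -8$ ($d{\left(k \right)} = -9 + 1 = -8$)
$\frac{7648 + H}{-4722 + d{\left(R \right)}} = \frac{7648 + 15122}{-4722 - 8} = \frac{22770}{-4730} = 22770 \left(- \frac{1}{4730}\right) = - \frac{207}{43}$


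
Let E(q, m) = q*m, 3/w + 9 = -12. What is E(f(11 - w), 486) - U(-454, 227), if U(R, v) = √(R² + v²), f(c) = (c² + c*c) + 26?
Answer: 6532812/49 - 227*√5 ≈ 1.3282e+5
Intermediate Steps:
w = -⅐ (w = 3/(-9 - 12) = 3/(-21) = 3*(-1/21) = -⅐ ≈ -0.14286)
f(c) = 26 + 2*c² (f(c) = (c² + c²) + 26 = 2*c² + 26 = 26 + 2*c²)
E(q, m) = m*q
E(f(11 - w), 486) - U(-454, 227) = 486*(26 + 2*(11 - 1*(-⅐))²) - √((-454)² + 227²) = 486*(26 + 2*(11 + ⅐)²) - √(206116 + 51529) = 486*(26 + 2*(78/7)²) - √257645 = 486*(26 + 2*(6084/49)) - 227*√5 = 486*(26 + 12168/49) - 227*√5 = 486*(13442/49) - 227*√5 = 6532812/49 - 227*√5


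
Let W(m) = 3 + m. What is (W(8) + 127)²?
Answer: 19044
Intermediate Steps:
(W(8) + 127)² = ((3 + 8) + 127)² = (11 + 127)² = 138² = 19044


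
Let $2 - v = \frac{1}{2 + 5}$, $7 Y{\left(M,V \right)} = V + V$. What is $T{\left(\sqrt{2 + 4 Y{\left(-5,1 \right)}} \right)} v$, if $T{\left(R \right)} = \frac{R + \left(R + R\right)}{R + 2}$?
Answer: $- \frac{143}{7} + \frac{13 \sqrt{154}}{7} \approx 2.618$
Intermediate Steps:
$Y{\left(M,V \right)} = \frac{2 V}{7}$ ($Y{\left(M,V \right)} = \frac{V + V}{7} = \frac{2 V}{7}$)
$v = \frac{13}{7}$ ($v = 2 - \frac{1}{2 + 5} = 2 - \frac{1}{7} = \frac{13}{7} \approx 1.8571$)
$T{\left(R \right)} = \frac{3 R}{2 + R}$ ($T{\left(R \right)} = \frac{R + 2 R}{2 + R} = \frac{3 R}{2 + R}$)
$T{\left(\sqrt{2 + 4 Y{\left(-5,1 \right)}} \right)} v = \frac{3 \sqrt{2 + 4 \cdot \frac{2}{7} \cdot 1}}{2 + \sqrt{2 + 4 \cdot \frac{2}{7} \cdot 1}} \cdot \frac{13}{7} = \frac{3 \sqrt{2 + 4 \cdot \frac{2}{7}}}{2 + \sqrt{2 + 4 \cdot \frac{2}{7}}} \cdot \frac{13}{7} = \frac{3 \sqrt{2 + \frac{8}{7}}}{2 + \sqrt{2 + \frac{8}{7}}} \cdot \frac{13}{7} = \frac{3 \sqrt{\frac{22}{7}}}{2 + \sqrt{\frac{22}{7}}} \cdot \frac{13}{7} = \frac{3 \frac{\sqrt{154}}{7}}{2 + \frac{\sqrt{154}}{7}} \cdot \frac{13}{7} = \frac{3 \sqrt{154}}{7 \left(2 + \frac{\sqrt{154}}{7}\right)} \frac{13}{7} = \frac{39 \sqrt{154}}{49 \left(2 + \frac{\sqrt{154}}{7}\right)}$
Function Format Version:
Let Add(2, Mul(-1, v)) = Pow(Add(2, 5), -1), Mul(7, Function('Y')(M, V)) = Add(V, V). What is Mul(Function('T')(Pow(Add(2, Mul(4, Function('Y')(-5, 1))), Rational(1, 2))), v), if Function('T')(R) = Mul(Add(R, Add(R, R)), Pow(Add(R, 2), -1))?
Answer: Add(Rational(-143, 7), Mul(Rational(13, 7), Pow(154, Rational(1, 2)))) ≈ 2.6180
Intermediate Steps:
Function('Y')(M, V) = Mul(Rational(2, 7), V) (Function('Y')(M, V) = Mul(Rational(1, 7), Add(V, V)) = Mul(Rational(1, 7), Mul(2, V)) = Mul(Rational(2, 7), V))
v = Rational(13, 7) (v = Add(2, Mul(-1, Pow(Add(2, 5), -1))) = Add(2, Mul(-1, Pow(7, -1))) = Add(2, Mul(-1, Rational(1, 7))) = Add(2, Rational(-1, 7)) = Rational(13, 7) ≈ 1.8571)
Function('T')(R) = Mul(3, R, Pow(Add(2, R), -1)) (Function('T')(R) = Mul(Add(R, Mul(2, R)), Pow(Add(2, R), -1)) = Mul(Mul(3, R), Pow(Add(2, R), -1)) = Mul(3, R, Pow(Add(2, R), -1)))
Mul(Function('T')(Pow(Add(2, Mul(4, Function('Y')(-5, 1))), Rational(1, 2))), v) = Mul(Mul(3, Pow(Add(2, Mul(4, Mul(Rational(2, 7), 1))), Rational(1, 2)), Pow(Add(2, Pow(Add(2, Mul(4, Mul(Rational(2, 7), 1))), Rational(1, 2))), -1)), Rational(13, 7)) = Mul(Mul(3, Pow(Add(2, Mul(4, Rational(2, 7))), Rational(1, 2)), Pow(Add(2, Pow(Add(2, Mul(4, Rational(2, 7))), Rational(1, 2))), -1)), Rational(13, 7)) = Mul(Mul(3, Pow(Add(2, Rational(8, 7)), Rational(1, 2)), Pow(Add(2, Pow(Add(2, Rational(8, 7)), Rational(1, 2))), -1)), Rational(13, 7)) = Mul(Mul(3, Pow(Rational(22, 7), Rational(1, 2)), Pow(Add(2, Pow(Rational(22, 7), Rational(1, 2))), -1)), Rational(13, 7)) = Mul(Mul(3, Mul(Rational(1, 7), Pow(154, Rational(1, 2))), Pow(Add(2, Mul(Rational(1, 7), Pow(154, Rational(1, 2)))), -1)), Rational(13, 7)) = Mul(Mul(Rational(3, 7), Pow(154, Rational(1, 2)), Pow(Add(2, Mul(Rational(1, 7), Pow(154, Rational(1, 2)))), -1)), Rational(13, 7)) = Mul(Rational(39, 49), Pow(154, Rational(1, 2)), Pow(Add(2, Mul(Rational(1, 7), Pow(154, Rational(1, 2)))), -1))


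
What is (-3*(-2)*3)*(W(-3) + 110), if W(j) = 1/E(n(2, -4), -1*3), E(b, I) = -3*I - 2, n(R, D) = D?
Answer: 13878/7 ≈ 1982.6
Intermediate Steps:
E(b, I) = -2 - 3*I
W(j) = ⅐ (W(j) = 1/(-2 - (-3)*3) = 1/(-2 - 3*(-3)) = 1/(-2 + 9) = 1/7 = ⅐)
(-3*(-2)*3)*(W(-3) + 110) = (-3*(-2)*3)*(⅐ + 110) = (6*3)*(771/7) = 18*(771/7) = 13878/7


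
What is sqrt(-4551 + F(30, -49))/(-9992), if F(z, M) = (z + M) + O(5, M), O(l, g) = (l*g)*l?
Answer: -I*sqrt(5795)/9992 ≈ -0.0076186*I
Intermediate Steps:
O(l, g) = g*l**2 (O(l, g) = (g*l)*l = g*l**2)
F(z, M) = z + 26*M (F(z, M) = (z + M) + M*5**2 = (M + z) + M*25 = (M + z) + 25*M = z + 26*M)
sqrt(-4551 + F(30, -49))/(-9992) = sqrt(-4551 + (30 + 26*(-49)))/(-9992) = sqrt(-4551 + (30 - 1274))*(-1/9992) = sqrt(-4551 - 1244)*(-1/9992) = sqrt(-5795)*(-1/9992) = (I*sqrt(5795))*(-1/9992) = -I*sqrt(5795)/9992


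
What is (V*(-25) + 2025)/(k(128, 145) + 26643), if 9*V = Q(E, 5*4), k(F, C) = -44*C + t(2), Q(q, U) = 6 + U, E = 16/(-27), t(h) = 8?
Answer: 17575/182439 ≈ 0.096334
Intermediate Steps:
E = -16/27 (E = 16*(-1/27) = -16/27 ≈ -0.59259)
k(F, C) = 8 - 44*C (k(F, C) = -44*C + 8 = 8 - 44*C)
V = 26/9 (V = (6 + 5*4)/9 = (6 + 20)/9 = (1/9)*26 = 26/9 ≈ 2.8889)
(V*(-25) + 2025)/(k(128, 145) + 26643) = ((26/9)*(-25) + 2025)/((8 - 44*145) + 26643) = (-650/9 + 2025)/((8 - 6380) + 26643) = 17575/(9*(-6372 + 26643)) = (17575/9)/20271 = (17575/9)*(1/20271) = 17575/182439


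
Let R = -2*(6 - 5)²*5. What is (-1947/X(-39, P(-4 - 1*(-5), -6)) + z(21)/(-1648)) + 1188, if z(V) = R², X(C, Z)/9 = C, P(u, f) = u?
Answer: 57530815/48204 ≈ 1193.5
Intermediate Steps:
X(C, Z) = 9*C
R = -10 (R = -2*1²*5 = -2*1*5 = -2*5 = -10)
z(V) = 100 (z(V) = (-10)² = 100)
(-1947/X(-39, P(-4 - 1*(-5), -6)) + z(21)/(-1648)) + 1188 = (-1947/(9*(-39)) + 100/(-1648)) + 1188 = (-1947/(-351) + 100*(-1/1648)) + 1188 = (-1947*(-1/351) - 25/412) + 1188 = (649/117 - 25/412) + 1188 = 264463/48204 + 1188 = 57530815/48204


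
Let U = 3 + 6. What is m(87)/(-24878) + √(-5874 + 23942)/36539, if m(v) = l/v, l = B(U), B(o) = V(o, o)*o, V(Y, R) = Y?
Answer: -27/721462 + 2*√4517/36539 ≈ 0.0036413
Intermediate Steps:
U = 9
B(o) = o² (B(o) = o*o = o²)
l = 81 (l = 9² = 81)
m(v) = 81/v
m(87)/(-24878) + √(-5874 + 23942)/36539 = (81/87)/(-24878) + √(-5874 + 23942)/36539 = (81*(1/87))*(-1/24878) + √18068*(1/36539) = (27/29)*(-1/24878) + (2*√4517)*(1/36539) = -27/721462 + 2*√4517/36539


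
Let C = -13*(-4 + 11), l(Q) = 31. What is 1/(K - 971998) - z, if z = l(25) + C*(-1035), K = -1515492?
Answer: -234361357841/2487490 ≈ -94216.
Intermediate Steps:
C = -91 (C = -13*7 = -91)
z = 94216 (z = 31 - 91*(-1035) = 31 + 94185 = 94216)
1/(K - 971998) - z = 1/(-1515492 - 971998) - 1*94216 = 1/(-2487490) - 94216 = -1/2487490 - 94216 = -234361357841/2487490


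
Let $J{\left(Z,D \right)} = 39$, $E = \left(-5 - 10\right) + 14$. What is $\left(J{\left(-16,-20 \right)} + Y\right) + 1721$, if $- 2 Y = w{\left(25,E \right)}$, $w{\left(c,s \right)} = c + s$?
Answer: $1748$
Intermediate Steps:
$E = -1$ ($E = -15 + 14 = -1$)
$Y = -12$ ($Y = - \frac{25 - 1}{2} = \left(- \frac{1}{2}\right) 24 = -12$)
$\left(J{\left(-16,-20 \right)} + Y\right) + 1721 = \left(39 - 12\right) + 1721 = 27 + 1721 = 1748$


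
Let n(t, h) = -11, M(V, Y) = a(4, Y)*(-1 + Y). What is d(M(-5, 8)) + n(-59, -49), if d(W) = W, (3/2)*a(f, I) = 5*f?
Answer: 247/3 ≈ 82.333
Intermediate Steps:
a(f, I) = 10*f/3 (a(f, I) = 2*(5*f)/3 = 10*f/3)
M(V, Y) = -40/3 + 40*Y/3 (M(V, Y) = ((10/3)*4)*(-1 + Y) = 40*(-1 + Y)/3 = -40/3 + 40*Y/3)
d(M(-5, 8)) + n(-59, -49) = (-40/3 + (40/3)*8) - 11 = (-40/3 + 320/3) - 11 = 280/3 - 11 = 247/3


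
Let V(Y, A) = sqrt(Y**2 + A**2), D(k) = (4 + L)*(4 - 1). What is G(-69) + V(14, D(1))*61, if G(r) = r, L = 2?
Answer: -69 + 122*sqrt(130) ≈ 1322.0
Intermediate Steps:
D(k) = 18 (D(k) = (4 + 2)*(4 - 1) = 6*3 = 18)
V(Y, A) = sqrt(A**2 + Y**2)
G(-69) + V(14, D(1))*61 = -69 + sqrt(18**2 + 14**2)*61 = -69 + sqrt(324 + 196)*61 = -69 + sqrt(520)*61 = -69 + (2*sqrt(130))*61 = -69 + 122*sqrt(130)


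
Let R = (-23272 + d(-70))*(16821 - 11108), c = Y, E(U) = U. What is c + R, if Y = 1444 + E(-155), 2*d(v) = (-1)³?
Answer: -265909007/2 ≈ -1.3295e+8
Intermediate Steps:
d(v) = -½ (d(v) = (½)*(-1)³ = (½)*(-1) = -½)
Y = 1289 (Y = 1444 - 155 = 1289)
c = 1289
R = -265911585/2 (R = (-23272 - ½)*(16821 - 11108) = -46545/2*5713 = -265911585/2 ≈ -1.3296e+8)
c + R = 1289 - 265911585/2 = -265909007/2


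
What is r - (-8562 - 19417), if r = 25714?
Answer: 53693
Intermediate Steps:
r - (-8562 - 19417) = 25714 - (-8562 - 19417) = 25714 - 1*(-27979) = 25714 + 27979 = 53693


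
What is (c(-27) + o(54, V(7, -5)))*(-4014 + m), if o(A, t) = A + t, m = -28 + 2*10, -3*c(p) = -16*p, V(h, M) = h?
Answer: 333826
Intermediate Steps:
c(p) = 16*p/3 (c(p) = -(-16)*p/3 = 16*p/3)
m = -8 (m = -28 + 20 = -8)
(c(-27) + o(54, V(7, -5)))*(-4014 + m) = ((16/3)*(-27) + (54 + 7))*(-4014 - 8) = (-144 + 61)*(-4022) = -83*(-4022) = 333826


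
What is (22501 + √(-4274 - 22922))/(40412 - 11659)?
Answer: 22501/28753 + 2*I*√6799/28753 ≈ 0.78256 + 0.0057355*I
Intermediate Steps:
(22501 + √(-4274 - 22922))/(40412 - 11659) = (22501 + √(-27196))/28753 = (22501 + 2*I*√6799)*(1/28753) = 22501/28753 + 2*I*√6799/28753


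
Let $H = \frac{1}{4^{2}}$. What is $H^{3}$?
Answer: $\frac{1}{4096} \approx 0.00024414$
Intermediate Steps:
$H = \frac{1}{16} \approx 0.0625$
$H^{3} = \left(\frac{1}{16}\right)^{3} = \frac{1}{4096}$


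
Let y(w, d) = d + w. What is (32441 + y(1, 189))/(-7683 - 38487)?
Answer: -10877/15390 ≈ -0.70676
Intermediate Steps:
(32441 + y(1, 189))/(-7683 - 38487) = (32441 + (189 + 1))/(-7683 - 38487) = (32441 + 190)/(-46170) = 32631*(-1/46170) = -10877/15390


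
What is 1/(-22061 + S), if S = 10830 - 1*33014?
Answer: -1/44245 ≈ -2.2601e-5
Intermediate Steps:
S = -22184 (S = 10830 - 33014 = -22184)
1/(-22061 + S) = 1/(-22061 - 22184) = 1/(-44245) = -1/44245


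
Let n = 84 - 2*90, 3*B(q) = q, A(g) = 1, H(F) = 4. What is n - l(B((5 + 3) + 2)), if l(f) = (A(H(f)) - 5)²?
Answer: -112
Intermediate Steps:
B(q) = q/3
n = -96 (n = 84 - 180 = -96)
l(f) = 16 (l(f) = (1 - 5)² = (-4)² = 16)
n - l(B((5 + 3) + 2)) = -96 - 1*16 = -96 - 16 = -112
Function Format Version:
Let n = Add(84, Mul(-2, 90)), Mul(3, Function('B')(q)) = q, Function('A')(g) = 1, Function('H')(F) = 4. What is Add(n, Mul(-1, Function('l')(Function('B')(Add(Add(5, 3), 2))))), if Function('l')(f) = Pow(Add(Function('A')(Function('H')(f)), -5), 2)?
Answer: -112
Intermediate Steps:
Function('B')(q) = Mul(Rational(1, 3), q)
n = -96 (n = Add(84, -180) = -96)
Function('l')(f) = 16 (Function('l')(f) = Pow(Add(1, -5), 2) = Pow(-4, 2) = 16)
Add(n, Mul(-1, Function('l')(Function('B')(Add(Add(5, 3), 2))))) = Add(-96, Mul(-1, 16)) = Add(-96, -16) = -112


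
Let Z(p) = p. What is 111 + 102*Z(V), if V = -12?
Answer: -1113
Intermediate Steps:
111 + 102*Z(V) = 111 + 102*(-12) = 111 - 1224 = -1113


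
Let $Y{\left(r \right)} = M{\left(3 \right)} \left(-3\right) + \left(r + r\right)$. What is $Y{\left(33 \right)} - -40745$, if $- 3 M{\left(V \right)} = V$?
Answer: $40814$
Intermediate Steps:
$M{\left(V \right)} = - \frac{V}{3}$
$Y{\left(r \right)} = 3 + 2 r$ ($Y{\left(r \right)} = \left(- \frac{1}{3}\right) 3 \left(-3\right) + \left(r + r\right) = \left(-1\right) \left(-3\right) + 2 r = 3 + 2 r$)
$Y{\left(33 \right)} - -40745 = \left(3 + 2 \cdot 33\right) - -40745 = \left(3 + 66\right) + 40745 = 69 + 40745 = 40814$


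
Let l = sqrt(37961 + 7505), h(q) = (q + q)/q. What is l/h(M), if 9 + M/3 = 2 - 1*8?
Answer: sqrt(45466)/2 ≈ 106.61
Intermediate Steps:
M = -45 (M = -27 + 3*(2 - 1*8) = -27 + 3*(2 - 8) = -27 + 3*(-6) = -27 - 18 = -45)
h(q) = 2 (h(q) = (2*q)/q = 2)
l = sqrt(45466) ≈ 213.23
l/h(M) = sqrt(45466)/2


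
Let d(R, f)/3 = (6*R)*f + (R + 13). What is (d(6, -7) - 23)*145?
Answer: -104690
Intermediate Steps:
d(R, f) = 39 + 3*R + 18*R*f (d(R, f) = 3*((6*R)*f + (R + 13)) = 3*(6*R*f + (13 + R)) = 3*(13 + R + 6*R*f) = 39 + 3*R + 18*R*f)
(d(6, -7) - 23)*145 = ((39 + 3*6 + 18*6*(-7)) - 23)*145 = ((39 + 18 - 756) - 23)*145 = (-699 - 23)*145 = -722*145 = -104690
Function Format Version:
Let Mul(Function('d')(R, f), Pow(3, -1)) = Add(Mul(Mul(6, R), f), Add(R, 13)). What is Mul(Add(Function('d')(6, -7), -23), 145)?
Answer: -104690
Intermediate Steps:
Function('d')(R, f) = Add(39, Mul(3, R), Mul(18, R, f)) (Function('d')(R, f) = Mul(3, Add(Mul(Mul(6, R), f), Add(R, 13))) = Mul(3, Add(Mul(6, R, f), Add(13, R))) = Mul(3, Add(13, R, Mul(6, R, f))) = Add(39, Mul(3, R), Mul(18, R, f)))
Mul(Add(Function('d')(6, -7), -23), 145) = Mul(Add(Add(39, Mul(3, 6), Mul(18, 6, -7)), -23), 145) = Mul(Add(Add(39, 18, -756), -23), 145) = Mul(Add(-699, -23), 145) = Mul(-722, 145) = -104690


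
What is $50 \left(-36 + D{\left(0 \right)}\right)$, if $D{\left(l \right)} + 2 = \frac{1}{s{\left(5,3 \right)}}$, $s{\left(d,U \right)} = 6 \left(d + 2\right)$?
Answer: $- \frac{39875}{21} \approx -1898.8$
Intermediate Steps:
$s{\left(d,U \right)} = 12 + 6 d$ ($s{\left(d,U \right)} = 6 \left(2 + d\right) = 12 + 6 d$)
$D{\left(l \right)} = - \frac{83}{42}$ ($D{\left(l \right)} = -2 + \frac{1}{12 + 6 \cdot 5} = -2 + \frac{1}{12 + 30} = -2 + \frac{1}{42} = - \frac{83}{42}$)
$50 \left(-36 + D{\left(0 \right)}\right) = 50 \left(-36 - \frac{83}{42}\right) = 50 \left(- \frac{1595}{42}\right) = - \frac{39875}{21}$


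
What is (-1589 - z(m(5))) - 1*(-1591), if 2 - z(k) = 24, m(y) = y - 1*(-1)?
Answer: 24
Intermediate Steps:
m(y) = 1 + y (m(y) = y + 1 = 1 + y)
z(k) = -22 (z(k) = 2 - 1*24 = 2 - 24 = -22)
(-1589 - z(m(5))) - 1*(-1591) = (-1589 - 1*(-22)) - 1*(-1591) = (-1589 + 22) + 1591 = -1567 + 1591 = 24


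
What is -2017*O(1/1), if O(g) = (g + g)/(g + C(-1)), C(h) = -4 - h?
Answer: 2017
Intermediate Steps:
O(g) = 2*g/(-3 + g) (O(g) = (g + g)/(g + (-4 - 1*(-1))) = (2*g)/(g + (-4 + 1)) = (2*g)/(g - 3) = (2*g)/(-3 + g) = 2*g/(-3 + g))
-2017*O(1/1) = -4034/(1*(-3 + 1/1)) = -4034/(-3 + 1) = -4034/(-2) = -4034*(-1)/2 = -2017*(-1) = 2017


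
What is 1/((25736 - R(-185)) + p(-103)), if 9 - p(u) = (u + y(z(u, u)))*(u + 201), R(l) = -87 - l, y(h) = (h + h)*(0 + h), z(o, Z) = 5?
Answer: 1/30841 ≈ 3.2424e-5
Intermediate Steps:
y(h) = 2*h**2 (y(h) = (2*h)*h = 2*h**2)
p(u) = 9 - (50 + u)*(201 + u) (p(u) = 9 - (u + 2*5**2)*(u + 201) = 9 - (u + 2*25)*(201 + u) = 9 - (u + 50)*(201 + u) = 9 - (50 + u)*(201 + u))
1/((25736 - R(-185)) + p(-103)) = 1/((25736 - (-87 - 1*(-185))) + (-10041 - 1*(-103)**2 - 251*(-103))) = 1/((25736 - (-87 + 185)) + (-10041 - 1*10609 + 25853)) = 1/((25736 - 1*98) + (-10041 - 10609 + 25853)) = 1/((25736 - 98) + 5203) = 1/(25638 + 5203) = 1/30841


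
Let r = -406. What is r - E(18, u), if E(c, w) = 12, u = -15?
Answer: -418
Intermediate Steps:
r - E(18, u) = -406 - 1*12 = -406 - 12 = -418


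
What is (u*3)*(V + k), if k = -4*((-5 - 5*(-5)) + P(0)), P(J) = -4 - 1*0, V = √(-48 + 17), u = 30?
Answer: -5760 + 90*I*√31 ≈ -5760.0 + 501.1*I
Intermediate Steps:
V = I*√31 (V = √(-31) = I*√31 ≈ 5.5678*I)
P(J) = -4 (P(J) = -4 + 0 = -4)
k = -64 (k = -4*((-5 - 5*(-5)) - 4) = -4*((-5 + 25) - 4) = -4*(20 - 4) = -4*16 = -64)
(u*3)*(V + k) = (30*3)*(I*√31 - 64) = 90*(-64 + I*√31) = -5760 + 90*I*√31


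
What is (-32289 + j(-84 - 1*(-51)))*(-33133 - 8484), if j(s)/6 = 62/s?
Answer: 14786644951/11 ≈ 1.3442e+9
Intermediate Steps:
j(s) = 372/s (j(s) = 6*(62/s) = 372/s)
(-32289 + j(-84 - 1*(-51)))*(-33133 - 8484) = (-32289 + 372/(-84 - 1*(-51)))*(-33133 - 8484) = (-32289 + 372/(-84 + 51))*(-41617) = (-32289 + 372/(-33))*(-41617) = (-32289 + 372*(-1/33))*(-41617) = (-32289 - 124/11)*(-41617) = -355303/11*(-41617) = 14786644951/11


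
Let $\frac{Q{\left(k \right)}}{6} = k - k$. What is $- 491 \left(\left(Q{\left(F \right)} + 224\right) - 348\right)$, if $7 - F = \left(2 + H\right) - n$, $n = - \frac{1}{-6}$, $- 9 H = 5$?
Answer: $60884$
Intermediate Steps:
$H = - \frac{5}{9}$ ($H = \left(- \frac{1}{9}\right) 5 = - \frac{5}{9} \approx -0.55556$)
$n = \frac{1}{6}$ ($n = \left(-1\right) \left(- \frac{1}{6}\right) = \frac{1}{6} \approx 0.16667$)
$F = \frac{103}{18}$ ($F = 7 - \left(\left(2 - \frac{5}{9}\right) - \frac{1}{6}\right) = 7 - \left(\frac{13}{9} - \frac{1}{6}\right) = 7 - \frac{23}{18} = \frac{103}{18} \approx 5.7222$)
$Q{\left(k \right)} = 0$ ($Q{\left(k \right)} = 6 \left(k - k\right) = 6 \cdot 0 = 0$)
$- 491 \left(\left(Q{\left(F \right)} + 224\right) - 348\right) = - 491 \left(\left(0 + 224\right) - 348\right) = - 491 \left(224 - 348\right) = \left(-491\right) \left(-124\right) = 60884$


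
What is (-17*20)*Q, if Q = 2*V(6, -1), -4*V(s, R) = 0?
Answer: 0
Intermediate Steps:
V(s, R) = 0 (V(s, R) = -1/4*0 = 0)
Q = 0 (Q = 2*0 = 0)
(-17*20)*Q = -17*20*0 = -340*0 = 0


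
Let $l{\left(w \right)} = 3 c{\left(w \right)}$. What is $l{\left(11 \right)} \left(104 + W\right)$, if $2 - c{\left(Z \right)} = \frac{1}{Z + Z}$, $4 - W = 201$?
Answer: $- \frac{11997}{22} \approx -545.32$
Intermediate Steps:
$W = -197$ ($W = 4 - 201 = -197$)
$c{\left(Z \right)} = 2 - \frac{1}{2 Z}$ ($c{\left(Z \right)} = 2 - \frac{1}{Z + Z} = 2 - \frac{1}{2 Z}$)
$l{\left(w \right)} = 6 - \frac{3}{2 w}$ ($l{\left(w \right)} = 3 \left(2 - \frac{1}{2 w}\right) = 6 - \frac{3}{2 w}$)
$l{\left(11 \right)} \left(104 + W\right) = \left(6 - \frac{3}{2 \cdot 11}\right) \left(104 - 197\right) = \left(6 - \frac{3}{22}\right) \left(-93\right) = \frac{129}{22} \left(-93\right) = - \frac{11997}{22}$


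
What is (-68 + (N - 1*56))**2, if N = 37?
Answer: 7569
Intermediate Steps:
(-68 + (N - 1*56))**2 = (-68 + (37 - 1*56))**2 = (-68 + (37 - 56))**2 = (-68 - 19)**2 = (-87)**2 = 7569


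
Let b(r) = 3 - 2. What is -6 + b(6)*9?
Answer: 3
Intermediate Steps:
b(r) = 1
-6 + b(6)*9 = -6 + 1*9 = -6 + 9 = 3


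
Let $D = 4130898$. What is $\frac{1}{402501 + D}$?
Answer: $\frac{1}{4533399} \approx 2.2058 \cdot 10^{-7}$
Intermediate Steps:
$\frac{1}{402501 + D} = \frac{1}{402501 + 4130898} = \frac{1}{4533399}$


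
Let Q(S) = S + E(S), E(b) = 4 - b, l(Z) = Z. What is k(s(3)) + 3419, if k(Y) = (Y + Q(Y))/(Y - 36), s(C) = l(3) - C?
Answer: 30770/9 ≈ 3418.9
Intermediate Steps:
s(C) = 3 - C
Q(S) = 4 (Q(S) = S + (4 - S) = 4)
k(Y) = (4 + Y)/(-36 + Y) (k(Y) = (Y + 4)/(Y - 36) = (4 + Y)/(-36 + Y))
k(s(3)) + 3419 = (4 + (3 - 1*3))/(-36 + (3 - 1*3)) + 3419 = (4 + (3 - 3))/(-36 + (3 - 3)) + 3419 = (4 + 0)/(-36 + 0) + 3419 = 4/(-36) + 3419 = -1/36*4 + 3419 = -1/9 + 3419 = 30770/9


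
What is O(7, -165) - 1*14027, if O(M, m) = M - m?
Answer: -13855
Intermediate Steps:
O(7, -165) - 1*14027 = (7 - 1*(-165)) - 1*14027 = (7 + 165) - 14027 = 172 - 14027 = -13855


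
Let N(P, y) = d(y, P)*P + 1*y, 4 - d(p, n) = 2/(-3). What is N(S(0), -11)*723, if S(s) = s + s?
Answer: -7953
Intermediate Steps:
d(p, n) = 14/3 (d(p, n) = 4 - 2/(-3) = 4 - 2*(-1)/3 = 4 - 1*(-2/3) = 4 + 2/3 = 14/3)
S(s) = 2*s
N(P, y) = y + 14*P/3 (N(P, y) = 14*P/3 + 1*y = 14*P/3 + y = y + 14*P/3)
N(S(0), -11)*723 = (-11 + 14*(2*0)/3)*723 = (-11 + (14/3)*0)*723 = (-11 + 0)*723 = -11*723 = -7953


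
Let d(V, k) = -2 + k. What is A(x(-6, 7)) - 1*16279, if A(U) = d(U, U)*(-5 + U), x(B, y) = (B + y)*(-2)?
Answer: -16251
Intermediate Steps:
x(B, y) = -2*B - 2*y
A(U) = (-5 + U)*(-2 + U) (A(U) = (-2 + U)*(-5 + U) = (-5 + U)*(-2 + U))
A(x(-6, 7)) - 1*16279 = (-5 + (-2*(-6) - 2*7))*(-2 + (-2*(-6) - 2*7)) - 1*16279 = (-5 + (12 - 14))*(-2 + (12 - 14)) - 16279 = (-5 - 2)*(-2 - 2) - 16279 = -7*(-4) - 16279 = 28 - 16279 = -16251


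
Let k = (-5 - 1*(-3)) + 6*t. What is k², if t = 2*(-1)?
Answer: 196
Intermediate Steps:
t = -2
k = -14 (k = (-5 - 1*(-3)) + 6*(-2) = (-5 + 3) - 12 = -2 - 12 = -14)
k² = (-14)² = 196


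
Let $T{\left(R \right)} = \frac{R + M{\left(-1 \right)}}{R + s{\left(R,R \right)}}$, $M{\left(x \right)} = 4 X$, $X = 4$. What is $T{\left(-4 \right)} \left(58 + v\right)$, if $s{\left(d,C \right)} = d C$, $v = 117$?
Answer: $175$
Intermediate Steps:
$s{\left(d,C \right)} = C d$
$M{\left(x \right)} = 16$ ($M{\left(x \right)} = 4 \cdot 4 = 16$)
$T{\left(R \right)} = \frac{16 + R}{R + R^{2}}$ ($T{\left(R \right)} = \frac{R + 16}{R + R R} = \frac{16 + R}{R + R^{2}}$)
$T{\left(-4 \right)} \left(58 + v\right) = \frac{16 - 4}{\left(-4\right) \left(1 - 4\right)} \left(58 + 117\right) = \left(- \frac{1}{4}\right) \frac{1}{-3} \cdot 12 \cdot 175 = \left(- \frac{1}{4}\right) \left(- \frac{1}{3}\right) 12 \cdot 175 = 1 \cdot 175 = 175$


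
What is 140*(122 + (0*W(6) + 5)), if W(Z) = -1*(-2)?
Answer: 17780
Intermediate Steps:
W(Z) = 2
140*(122 + (0*W(6) + 5)) = 140*(122 + (0*2 + 5)) = 140*(122 + (0 + 5)) = 140*(122 + 5) = 140*127 = 17780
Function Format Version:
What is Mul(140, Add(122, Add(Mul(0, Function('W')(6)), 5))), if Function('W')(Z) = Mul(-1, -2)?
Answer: 17780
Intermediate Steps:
Function('W')(Z) = 2
Mul(140, Add(122, Add(Mul(0, Function('W')(6)), 5))) = Mul(140, Add(122, Add(Mul(0, 2), 5))) = Mul(140, Add(122, Add(0, 5))) = Mul(140, Add(122, 5)) = Mul(140, 127) = 17780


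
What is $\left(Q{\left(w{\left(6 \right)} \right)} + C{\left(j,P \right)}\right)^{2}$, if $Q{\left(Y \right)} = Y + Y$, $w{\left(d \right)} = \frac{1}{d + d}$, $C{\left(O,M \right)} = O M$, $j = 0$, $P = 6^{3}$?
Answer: $\frac{1}{36} \approx 0.027778$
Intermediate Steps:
$P = 216$
$C{\left(O,M \right)} = M O$
$w{\left(d \right)} = \frac{1}{2 d}$
$Q{\left(Y \right)} = 2 Y$
$\left(Q{\left(w{\left(6 \right)} \right)} + C{\left(j,P \right)}\right)^{2} = \left(2 \frac{1}{2 \cdot 6} + 216 \cdot 0\right)^{2} = \left(2 \cdot \frac{1}{2} \cdot \frac{1}{6} + 0\right)^{2} = \left(2 \cdot \frac{1}{12} + 0\right)^{2} = \left(\frac{1}{6} + 0\right)^{2} = \left(\frac{1}{6}\right)^{2} = \frac{1}{36}$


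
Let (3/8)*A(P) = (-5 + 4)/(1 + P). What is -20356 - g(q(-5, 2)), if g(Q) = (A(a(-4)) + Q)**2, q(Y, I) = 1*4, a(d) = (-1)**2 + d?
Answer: -183460/9 ≈ -20384.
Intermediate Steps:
a(d) = 1 + d
A(P) = -8/(3*(1 + P)) (A(P) = 8*((-5 + 4)/(1 + P))/3 = 8*(-1/(1 + P))/3 = -8/(3*(1 + P)))
q(Y, I) = 4
g(Q) = (4/3 + Q)**2 (g(Q) = (-8/(3 + 3*(1 - 4)) + Q)**2 = (-8/(3 + 3*(-3)) + Q)**2 = (-8/(3 - 9) + Q)**2 = (-8/(-6) + Q)**2 = (-8*(-1/6) + Q)**2 = (4/3 + Q)**2)
-20356 - g(q(-5, 2)) = -20356 - (4 + 3*4)**2/9 = -20356 - (4 + 12)**2/9 = -20356 - 16**2/9 = -20356 - 256/9 = -183460/9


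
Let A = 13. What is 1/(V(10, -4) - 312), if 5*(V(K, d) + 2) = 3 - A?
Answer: -1/316 ≈ -0.0031646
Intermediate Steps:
V(K, d) = -4 (V(K, d) = -2 + (3 - 1*13)/5 = -2 + (3 - 13)/5 = -2 + (1/5)*(-10) = -2 - 2 = -4)
1/(V(10, -4) - 312) = 1/(-4 - 312) = 1/(-316) = -1/316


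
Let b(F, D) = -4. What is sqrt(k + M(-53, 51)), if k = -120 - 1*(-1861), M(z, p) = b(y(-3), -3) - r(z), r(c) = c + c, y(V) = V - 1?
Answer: sqrt(1843) ≈ 42.930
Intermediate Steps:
y(V) = -1 + V
r(c) = 2*c
M(z, p) = -4 - 2*z
k = 1741 (k = -120 + 1861 = 1741)
sqrt(k + M(-53, 51)) = sqrt(1741 + (-4 - 2*(-53))) = sqrt(1741 + (-4 + 106)) = sqrt(1741 + 102) = sqrt(1843)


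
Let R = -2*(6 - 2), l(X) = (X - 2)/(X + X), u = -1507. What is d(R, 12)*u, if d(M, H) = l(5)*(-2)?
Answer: 4521/5 ≈ 904.20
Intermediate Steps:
l(X) = (-2 + X)/(2*X) (l(X) = (-2 + X)/((2*X)) = (-2 + X)*(1/(2*X)) = (-2 + X)/(2*X))
R = -8 (R = -2*4 = -8)
d(M, H) = -⅗ (d(M, H) = ((½)*(-2 + 5)/5)*(-2) = ((½)*(⅕)*3)*(-2) = (3/10)*(-2) = -⅗)
d(R, 12)*u = -⅗*(-1507) = 4521/5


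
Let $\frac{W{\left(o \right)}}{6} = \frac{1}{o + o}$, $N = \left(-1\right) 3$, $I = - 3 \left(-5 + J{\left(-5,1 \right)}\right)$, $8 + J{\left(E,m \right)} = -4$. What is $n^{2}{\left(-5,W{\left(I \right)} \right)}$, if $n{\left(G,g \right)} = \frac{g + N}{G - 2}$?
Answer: $\frac{2500}{14161} \approx 0.17654$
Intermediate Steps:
$J{\left(E,m \right)} = -12$ ($J{\left(E,m \right)} = -8 - 4 = -12$)
$I = 51$ ($I = - 3 \left(-5 - 12\right) = \left(-3\right) \left(-17\right) = 51$)
$N = -3$
$W{\left(o \right)} = \frac{3}{o}$ ($W{\left(o \right)} = \frac{6}{o + o} = \frac{6}{2 o} = 6 \frac{1}{2 o} = \frac{3}{o}$)
$n{\left(G,g \right)} = \frac{-3 + g}{-2 + G}$ ($n{\left(G,g \right)} = \frac{g - 3}{G - 2} = \frac{-3 + g}{-2 + G}$)
$n^{2}{\left(-5,W{\left(I \right)} \right)} = \left(\frac{-3 + \frac{3}{51}}{-2 - 5}\right)^{2} = \left(\frac{-3 + 3 \cdot \frac{1}{51}}{-7}\right)^{2} = \left(- \frac{-3 + \frac{1}{17}}{7}\right)^{2} = \left(\left(- \frac{1}{7}\right) \left(- \frac{50}{17}\right)\right)^{2} = \left(\frac{50}{119}\right)^{2} = \frac{2500}{14161}$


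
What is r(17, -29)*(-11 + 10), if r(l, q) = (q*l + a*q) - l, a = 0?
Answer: 510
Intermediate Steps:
r(l, q) = -l + l*q (r(l, q) = (q*l + 0*q) - l = (l*q + 0) - l = l*q - l = -l + l*q)
r(17, -29)*(-11 + 10) = (17*(-1 - 29))*(-11 + 10) = (17*(-30))*(-1) = -510*(-1) = 510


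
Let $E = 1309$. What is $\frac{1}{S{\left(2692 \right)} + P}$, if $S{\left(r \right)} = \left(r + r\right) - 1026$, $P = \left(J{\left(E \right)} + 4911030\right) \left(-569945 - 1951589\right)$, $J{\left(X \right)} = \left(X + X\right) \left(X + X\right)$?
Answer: $- \frac{1}{29665731515078} \approx -3.3709 \cdot 10^{-14}$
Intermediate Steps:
$J{\left(X \right)} = 4 X^{2}$ ($J{\left(X \right)} = 2 X 2 X = 4 X^{2}$)
$P = -29665731519436$ ($P = \left(4 \cdot 1309^{2} + 4911030\right) \left(-569945 - 1951589\right) = \left(4 \cdot 1713481 + 4911030\right) \left(-2521534\right) = \left(6853924 + 4911030\right) \left(-2521534\right) = 11764954 \left(-2521534\right) = -29665731519436$)
$S{\left(r \right)} = -1026 + 2 r$ ($S{\left(r \right)} = 2 r - 1026 = -1026 + 2 r$)
$\frac{1}{S{\left(2692 \right)} + P} = \frac{1}{\left(-1026 + 2 \cdot 2692\right) - 29665731519436} = \frac{1}{\left(-1026 + 5384\right) - 29665731519436} = \frac{1}{4358 - 29665731519436} = \frac{1}{-29665731515078} = - \frac{1}{29665731515078}$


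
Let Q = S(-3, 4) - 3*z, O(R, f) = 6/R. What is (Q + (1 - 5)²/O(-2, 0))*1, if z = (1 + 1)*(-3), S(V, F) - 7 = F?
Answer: 71/3 ≈ 23.667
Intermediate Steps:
S(V, F) = 7 + F
z = -6 (z = 2*(-3) = -6)
Q = 29 (Q = (7 + 4) - 3*(-6) = 11 + 18 = 29)
(Q + (1 - 5)²/O(-2, 0))*1 = (29 + (1 - 5)²/((6/(-2))))*1 = (29 + (-4)²/((6*(-½))))*1 = (29 + 16/(-3))*1 = (29 + 16*(-⅓))*1 = (29 - 16/3)*1 = (71/3)*1 = 71/3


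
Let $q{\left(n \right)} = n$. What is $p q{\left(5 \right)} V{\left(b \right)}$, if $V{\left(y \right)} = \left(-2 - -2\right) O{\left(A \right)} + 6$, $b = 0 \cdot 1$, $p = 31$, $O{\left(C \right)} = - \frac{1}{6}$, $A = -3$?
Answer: $930$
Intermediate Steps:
$O{\left(C \right)} = - \frac{1}{6}$ ($O{\left(C \right)} = \left(-1\right) \frac{1}{6} = - \frac{1}{6}$)
$b = 0$
$V{\left(y \right)} = 6$ ($V{\left(y \right)} = \left(-2 - -2\right) \left(- \frac{1}{6}\right) + 6 = \left(-2 + 2\right) \left(- \frac{1}{6}\right) + 6 = 0 \left(- \frac{1}{6}\right) + 6 = 0 + 6 = 6$)
$p q{\left(5 \right)} V{\left(b \right)} = 31 \cdot 5 \cdot 6 = 155 \cdot 6 = 930$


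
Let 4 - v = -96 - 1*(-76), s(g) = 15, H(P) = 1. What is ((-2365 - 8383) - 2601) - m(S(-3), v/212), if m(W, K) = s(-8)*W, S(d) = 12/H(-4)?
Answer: -13529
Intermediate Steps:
v = 24 (v = 4 - (-96 - 1*(-76)) = 4 - (-96 + 76) = 4 - 1*(-20) = 4 + 20 = 24)
S(d) = 12 (S(d) = 12/1 = 12*1 = 12)
m(W, K) = 15*W
((-2365 - 8383) - 2601) - m(S(-3), v/212) = ((-2365 - 8383) - 2601) - 15*12 = (-10748 - 2601) - 1*180 = -13349 - 180 = -13529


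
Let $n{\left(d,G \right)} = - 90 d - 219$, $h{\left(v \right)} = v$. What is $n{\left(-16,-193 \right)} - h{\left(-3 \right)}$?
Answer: $1224$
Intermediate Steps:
$n{\left(d,G \right)} = -219 - 90 d$
$n{\left(-16,-193 \right)} - h{\left(-3 \right)} = \left(-219 - -1440\right) - -3 = \left(-219 + 1440\right) + 3 = 1221 + 3 = 1224$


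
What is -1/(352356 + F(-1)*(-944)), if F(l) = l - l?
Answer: -1/352356 ≈ -2.8380e-6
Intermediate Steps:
F(l) = 0
-1/(352356 + F(-1)*(-944)) = -1/(352356 + 0*(-944)) = -1/(352356 + 0) = -1/352356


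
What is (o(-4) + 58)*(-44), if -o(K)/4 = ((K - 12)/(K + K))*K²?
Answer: 3080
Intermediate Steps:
o(K) = -2*K*(-12 + K) (o(K) = -4*(K - 12)/(K + K)*K² = -4*(-12 + K)/((2*K))*K² = -4*(-12 + K)*(1/(2*K))*K² = -4*(-12 + K)/(2*K)*K² = -2*K*(-12 + K))
(o(-4) + 58)*(-44) = (2*(-4)*(12 - 1*(-4)) + 58)*(-44) = (2*(-4)*(12 + 4) + 58)*(-44) = (2*(-4)*16 + 58)*(-44) = (-128 + 58)*(-44) = -70*(-44) = 3080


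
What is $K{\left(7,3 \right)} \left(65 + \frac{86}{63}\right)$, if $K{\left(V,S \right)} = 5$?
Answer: $\frac{20905}{63} \approx 331.83$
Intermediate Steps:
$K{\left(7,3 \right)} \left(65 + \frac{86}{63}\right) = 5 \left(65 + \frac{86}{63}\right) = 5 \cdot \frac{4181}{63} = \frac{20905}{63}$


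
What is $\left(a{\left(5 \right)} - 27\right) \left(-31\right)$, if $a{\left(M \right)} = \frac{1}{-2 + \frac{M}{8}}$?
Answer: $\frac{9455}{11} \approx 859.54$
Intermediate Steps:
$a{\left(M \right)} = \frac{1}{-2 + \frac{M}{8}}$ ($a{\left(M \right)} = \frac{1}{-2 + M \frac{1}{8}} = \frac{1}{-2 + \frac{M}{8}}$)
$\left(a{\left(5 \right)} - 27\right) \left(-31\right) = \left(\frac{8}{-16 + 5} - 27\right) \left(-31\right) = \left(\frac{8}{-11} - 27\right) \left(-31\right) = \left(8 \left(- \frac{1}{11}\right) - 27\right) \left(-31\right) = \left(- \frac{8}{11} - 27\right) \left(-31\right) = \left(- \frac{305}{11}\right) \left(-31\right) = \frac{9455}{11}$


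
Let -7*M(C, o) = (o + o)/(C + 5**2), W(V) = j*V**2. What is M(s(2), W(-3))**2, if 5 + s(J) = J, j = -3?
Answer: 729/5929 ≈ 0.12295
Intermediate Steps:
s(J) = -5 + J
W(V) = -3*V**2
M(C, o) = -2*o/(7*(25 + C)) (M(C, o) = -(o + o)/(7*(C + 5**2)) = -2*o/(7*(C + 25)) = -2*o/(7*(25 + C)))
M(s(2), W(-3))**2 = (-2*(-3*(-3)**2)/(175 + 7*(-5 + 2)))**2 = (-2*(-3*9)/(175 + 7*(-3)))**2 = (-2*(-27)/(175 - 21))**2 = (-2*(-27)/154)**2 = (-2*(-27)*1/154)**2 = (27/77)**2 = 729/5929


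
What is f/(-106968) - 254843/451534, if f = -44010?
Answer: -615669557/4024974076 ≈ -0.15296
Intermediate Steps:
f/(-106968) - 254843/451534 = -44010/(-106968) - 254843/451534 = -44010*(-1/106968) - 254843*1/451534 = 7335/17828 - 254843/451534 = -615669557/4024974076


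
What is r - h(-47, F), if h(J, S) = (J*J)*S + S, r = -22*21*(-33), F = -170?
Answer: 390946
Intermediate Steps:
r = 15246 (r = -462*(-33) = 15246)
h(J, S) = S + S*J**2 (h(J, S) = J**2*S + S = S*J**2 + S = S + S*J**2)
r - h(-47, F) = 15246 - (-170)*(1 + (-47)**2) = 15246 - (-170)*(1 + 2209) = 15246 - (-170)*2210 = 15246 - 1*(-375700) = 15246 + 375700 = 390946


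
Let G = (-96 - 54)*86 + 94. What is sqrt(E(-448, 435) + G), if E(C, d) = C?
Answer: 47*I*sqrt(6) ≈ 115.13*I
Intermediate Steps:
G = -12806 (G = -150*86 + 94 = -12900 + 94 = -12806)
sqrt(E(-448, 435) + G) = sqrt(-448 - 12806) = sqrt(-13254) = 47*I*sqrt(6)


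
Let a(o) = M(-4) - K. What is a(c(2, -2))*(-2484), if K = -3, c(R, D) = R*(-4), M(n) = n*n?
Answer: -47196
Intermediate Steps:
M(n) = n²
c(R, D) = -4*R
a(o) = 19 (a(o) = (-4)² - 1*(-3) = 16 + 3 = 19)
a(c(2, -2))*(-2484) = 19*(-2484) = -47196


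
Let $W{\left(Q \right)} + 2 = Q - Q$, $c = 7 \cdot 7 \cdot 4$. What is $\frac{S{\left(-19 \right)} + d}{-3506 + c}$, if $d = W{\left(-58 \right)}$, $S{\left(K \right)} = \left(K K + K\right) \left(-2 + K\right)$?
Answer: $\frac{3592}{1655} \approx 2.1704$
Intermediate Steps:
$S{\left(K \right)} = \left(-2 + K\right) \left(K + K^{2}\right)$ ($S{\left(K \right)} = \left(K^{2} + K\right) \left(-2 + K\right) = \left(K + K^{2}\right) \left(-2 + K\right) = \left(-2 + K\right) \left(K + K^{2}\right)$)
$c = 196$ ($c = 49 \cdot 4 = 196$)
$W{\left(Q \right)} = -2$ ($W{\left(Q \right)} = -2 + \left(Q - Q\right) = -2 + 0 = -2$)
$d = -2$
$\frac{S{\left(-19 \right)} + d}{-3506 + c} = \frac{- 19 \left(-2 + \left(-19\right)^{2} - -19\right) - 2}{-3506 + 196} = \frac{- 19 \left(-2 + 361 + 19\right) - 2}{-3310} = \left(\left(-19\right) 378 - 2\right) \left(- \frac{1}{3310}\right) = \left(-7182 - 2\right) \left(- \frac{1}{3310}\right) = \left(-7184\right) \left(- \frac{1}{3310}\right) = \frac{3592}{1655}$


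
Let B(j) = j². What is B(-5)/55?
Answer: 5/11 ≈ 0.45455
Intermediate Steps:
B(-5)/55 = (-5)²/55 = 25*(1/55) = 5/11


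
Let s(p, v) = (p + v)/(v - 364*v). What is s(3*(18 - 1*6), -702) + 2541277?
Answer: 35976858452/14157 ≈ 2.5413e+6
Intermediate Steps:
s(p, v) = -(p + v)/(363*v) (s(p, v) = (p + v)/((-363*v)) = (p + v)*(-1/(363*v)) = -(p + v)/(363*v))
s(3*(18 - 1*6), -702) + 2541277 = (1/363)*(-3*(18 - 1*6) - 1*(-702))/(-702) + 2541277 = (1/363)*(-1/702)*(-3*(18 - 6) + 702) + 2541277 = (1/363)*(-1/702)*(-3*12 + 702) + 2541277 = (1/363)*(-1/702)*(-1*36 + 702) + 2541277 = (1/363)*(-1/702)*(-36 + 702) + 2541277 = (1/363)*(-1/702)*666 + 2541277 = -37/14157 + 2541277 = 35976858452/14157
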